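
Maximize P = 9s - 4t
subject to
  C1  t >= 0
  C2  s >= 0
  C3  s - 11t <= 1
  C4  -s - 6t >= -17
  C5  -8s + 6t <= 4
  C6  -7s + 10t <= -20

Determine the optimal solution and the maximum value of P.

Feasible corners and P = 9s - 4t:
  (193/17, 16/17) → P = 1673/17
  (210/67, 13/67) → P = 1838/67
  (145/26, 99/52) → P = 1107/26

The binding constraints are s - 11t = 1 and -s - 6t = -17.
Solving simultaneously gives s = 193/17, t = 16/17.

s = 193/17, t = 16/17, maximum P = 1673/17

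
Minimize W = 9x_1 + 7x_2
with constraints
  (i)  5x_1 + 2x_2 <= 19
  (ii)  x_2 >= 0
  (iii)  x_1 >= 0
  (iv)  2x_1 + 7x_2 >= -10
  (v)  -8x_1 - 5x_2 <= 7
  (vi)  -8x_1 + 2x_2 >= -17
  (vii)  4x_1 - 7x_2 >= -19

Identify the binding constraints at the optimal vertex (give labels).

Feasible corners and W = 9x_1 + 7x_2:
  (36/13, 67/26) → W = 1117/26
  (95/43, 171/43) → W = 2052/43
  (0, 0) → W = 0
  (17/8, 0) → W = 153/8
  (0, 19/7) → W = 19

The minimum is at (0, 0). Substituting into each constraint, equality holds for (ii) and (iii); the remaining constraints have slack.

(ii) and (iii)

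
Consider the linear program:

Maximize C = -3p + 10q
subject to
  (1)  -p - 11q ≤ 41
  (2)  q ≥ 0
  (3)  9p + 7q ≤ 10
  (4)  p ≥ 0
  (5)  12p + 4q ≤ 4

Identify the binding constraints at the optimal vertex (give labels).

Feasible corners and C = -3p + 10q:
  (0, 0) → C = 0
  (1/3, 0) → C = -1
  (0, 1) → C = 10

The maximum is at (0, 1). Substituting into each constraint, equality holds for (4) and (5); the remaining constraints have slack.

(4) and (5)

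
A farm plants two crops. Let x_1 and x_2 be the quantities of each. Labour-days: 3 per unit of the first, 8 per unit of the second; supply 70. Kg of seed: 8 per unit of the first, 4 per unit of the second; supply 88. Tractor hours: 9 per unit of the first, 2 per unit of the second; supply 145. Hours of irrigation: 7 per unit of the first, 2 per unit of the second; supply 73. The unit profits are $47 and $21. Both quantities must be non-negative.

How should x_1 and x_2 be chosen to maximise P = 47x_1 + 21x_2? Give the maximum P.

x_1 = 29/3, x_2 = 8/3, maximum P = 1531/3

Feasible corners and P = 47x_1 + 21x_2:
  (0, 0) → P = 0
  (0, 35/4) → P = 735/4
  (73/7, 0) → P = 3431/7
  (106/13, 74/13) → P = 6536/13
  (29/3, 8/3) → P = 1531/3

The binding constraints are 8x_1 + 4x_2 = 88 and 7x_1 + 2x_2 = 73.
Solving simultaneously gives x_1 = 29/3, x_2 = 8/3.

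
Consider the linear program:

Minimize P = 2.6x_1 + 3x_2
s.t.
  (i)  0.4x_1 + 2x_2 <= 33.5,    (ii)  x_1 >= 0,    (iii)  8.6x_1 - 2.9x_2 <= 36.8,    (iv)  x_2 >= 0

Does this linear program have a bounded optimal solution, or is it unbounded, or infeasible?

bounded optimum

Feasible corners and P = 2.6x_1 + 3x_2:
  (0, 16.75) → P = 50.25
  (17075/1836, 13669/918) → P = 126409/1836
  (0, 0) → P = 0
  (184/43, 0) → P = 2392/215
The feasible region has finitely many vertices and no improving ray; the minimum is 0 at (0, 0).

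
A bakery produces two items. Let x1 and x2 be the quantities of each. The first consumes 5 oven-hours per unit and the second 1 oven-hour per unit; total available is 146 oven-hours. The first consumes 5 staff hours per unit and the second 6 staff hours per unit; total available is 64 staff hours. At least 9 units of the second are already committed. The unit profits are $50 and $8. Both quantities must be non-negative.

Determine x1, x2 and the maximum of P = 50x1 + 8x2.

At the optimal vertex, 5x1 + 6x2 = 64 and x2 = 9.
Solving simultaneously gives x1 = 2, x2 = 9.

x1 = 2, x2 = 9, maximum P = 172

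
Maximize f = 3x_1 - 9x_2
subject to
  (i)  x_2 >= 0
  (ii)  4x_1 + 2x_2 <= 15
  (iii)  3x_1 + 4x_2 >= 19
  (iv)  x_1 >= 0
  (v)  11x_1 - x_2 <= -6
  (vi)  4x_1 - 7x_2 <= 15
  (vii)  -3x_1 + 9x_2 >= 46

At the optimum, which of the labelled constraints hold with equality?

(iv) and (v)

Feasible corners and f = 3x_1 - 9x_2:
  (0, 15/2) → f = -135/2
  (3/26, 189/26) → f = -846/13
  (0, 6) → f = -54

The maximum is at (0, 6). Substituting into each constraint, equality holds for (iv) and (v); the remaining constraints have slack.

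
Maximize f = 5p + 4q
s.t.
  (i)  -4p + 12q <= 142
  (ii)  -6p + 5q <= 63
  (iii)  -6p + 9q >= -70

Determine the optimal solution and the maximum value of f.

Extreme points and f = 5p + 4q:
  (-23/26, 150/13) → f = 1085/26
  (353/6, 283/9) → f = 7559/18
  (-917/24, -133/4) → f = -7777/24

p = 353/6, q = 283/9, maximum f = 7559/18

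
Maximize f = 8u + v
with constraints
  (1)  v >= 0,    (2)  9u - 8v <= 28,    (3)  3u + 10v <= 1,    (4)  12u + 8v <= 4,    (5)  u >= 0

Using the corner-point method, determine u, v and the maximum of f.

Corner points and f = 8u + v:
  (1/3, 0) → f = 8/3
  (0, 0) → f = 0
  (0, 1/10) → f = 1/10

The optimum lies where v = 0 and 3u + 10v = 1.
Solving simultaneously gives u = 1/3, v = 0.

u = 1/3, v = 0, maximum f = 8/3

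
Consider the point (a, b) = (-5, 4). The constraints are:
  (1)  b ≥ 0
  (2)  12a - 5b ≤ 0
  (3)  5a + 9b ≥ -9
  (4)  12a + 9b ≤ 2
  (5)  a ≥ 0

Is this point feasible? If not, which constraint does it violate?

Constraint (5): a = -5, which is not ≥ 0. All other constraints are satisfied.

not feasible — violates (5)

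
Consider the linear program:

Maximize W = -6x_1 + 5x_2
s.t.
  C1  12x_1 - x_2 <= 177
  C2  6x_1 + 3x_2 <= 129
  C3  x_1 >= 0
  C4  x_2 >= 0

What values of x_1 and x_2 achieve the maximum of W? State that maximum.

x_1 = 0, x_2 = 43, maximum W = 215

Corner points and W = -6x_1 + 5x_2:
  (110/7, 81/7) → W = -255/7
  (59/4, 0) → W = -177/2
  (0, 43) → W = 215
  (0, 0) → W = 0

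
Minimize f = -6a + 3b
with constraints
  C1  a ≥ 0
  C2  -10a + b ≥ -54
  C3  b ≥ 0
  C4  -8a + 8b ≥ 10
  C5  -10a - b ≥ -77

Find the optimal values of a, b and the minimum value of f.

Vertices and f = -6a + 3b:
  (0, 5/4) → f = 15/4
  (0, 77) → f = 231
  (221/36, 133/18) → f = -44/3
  (131/20, 23/2) → f = -24/5

The binding constraints are -10a + b = -54 and -8a + 8b = 10.
Solving simultaneously gives a = 221/36, b = 133/18.

a = 221/36, b = 133/18, minimum f = -44/3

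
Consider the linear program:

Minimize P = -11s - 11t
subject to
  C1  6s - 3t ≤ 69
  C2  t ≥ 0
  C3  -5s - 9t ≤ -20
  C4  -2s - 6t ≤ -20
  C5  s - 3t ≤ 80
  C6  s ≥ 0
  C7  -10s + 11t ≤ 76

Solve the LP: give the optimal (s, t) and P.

Feasible corners and P = -11s - 11t:
  (23/2, 0) → P = -253/2
  (329/12, 191/6) → P = -2607/4
  (10, 0) → P = -110
  (0, 10/3) → P = -110/3
  (0, 76/11) → P = -76

s = 329/12, t = 191/6, minimum P = -2607/4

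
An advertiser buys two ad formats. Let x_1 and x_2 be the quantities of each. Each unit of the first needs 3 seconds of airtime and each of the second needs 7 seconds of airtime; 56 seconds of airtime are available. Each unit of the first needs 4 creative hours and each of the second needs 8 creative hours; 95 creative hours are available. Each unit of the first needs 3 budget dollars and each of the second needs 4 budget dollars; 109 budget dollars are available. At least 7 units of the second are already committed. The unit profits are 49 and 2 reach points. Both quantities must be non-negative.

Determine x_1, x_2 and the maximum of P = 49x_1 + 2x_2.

x_1 = 7/3, x_2 = 7, maximum P = 385/3

Vertices and P = 49x_1 + 2x_2:
  (0, 8) → P = 16
  (0, 7) → P = 14
  (7/3, 7) → P = 385/3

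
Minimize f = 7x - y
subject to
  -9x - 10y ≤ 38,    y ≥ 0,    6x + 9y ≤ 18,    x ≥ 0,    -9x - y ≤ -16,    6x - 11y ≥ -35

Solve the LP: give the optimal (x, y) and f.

Extreme points and f = 7x - y:
  (3, 0) → f = 21
  (16/9, 0) → f = 112/9
  (42/25, 22/25) → f = 272/25

x = 42/25, y = 22/25, minimum f = 272/25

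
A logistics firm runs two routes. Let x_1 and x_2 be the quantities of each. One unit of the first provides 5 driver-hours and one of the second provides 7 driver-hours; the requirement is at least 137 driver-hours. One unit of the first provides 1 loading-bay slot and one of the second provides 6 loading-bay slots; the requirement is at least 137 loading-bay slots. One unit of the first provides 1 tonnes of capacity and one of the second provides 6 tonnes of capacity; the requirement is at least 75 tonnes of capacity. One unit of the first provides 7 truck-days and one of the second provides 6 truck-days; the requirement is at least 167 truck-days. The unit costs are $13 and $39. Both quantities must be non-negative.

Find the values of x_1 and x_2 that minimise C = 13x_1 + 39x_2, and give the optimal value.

Vertices and C = 13x_1 + 39x_2:
  (0, 167/6) → C = 2171/2
  (137, 0) → C = 1781
  (5, 22) → C = 923
The feasible region is unbounded (it extends along (0, 1), (1, 0)), but C strictly increases along every unbounded feasible direction, so there is no improving ray and the minimum is attained at a vertex.

x_1 = 5, x_2 = 22, minimum C = 923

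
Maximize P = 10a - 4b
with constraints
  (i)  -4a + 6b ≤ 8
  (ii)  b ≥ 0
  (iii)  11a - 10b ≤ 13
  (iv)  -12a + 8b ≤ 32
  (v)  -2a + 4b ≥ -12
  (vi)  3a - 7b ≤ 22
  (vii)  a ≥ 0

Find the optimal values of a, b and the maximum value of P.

The binding constraints are -4a + 6b = 8 and 11a - 10b = 13.
Solving simultaneously gives a = 79/13, b = 70/13.

a = 79/13, b = 70/13, maximum P = 510/13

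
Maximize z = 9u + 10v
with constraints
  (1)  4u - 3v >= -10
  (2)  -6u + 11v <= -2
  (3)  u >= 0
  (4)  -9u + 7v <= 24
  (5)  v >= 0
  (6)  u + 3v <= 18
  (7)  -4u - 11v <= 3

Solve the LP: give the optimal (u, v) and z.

Feasible corners and z = 9u + 10v:
  (1/3, 0) → z = 3
  (204/29, 106/29) → z = 2896/29
  (18, 0) → z = 162

u = 18, v = 0, maximum z = 162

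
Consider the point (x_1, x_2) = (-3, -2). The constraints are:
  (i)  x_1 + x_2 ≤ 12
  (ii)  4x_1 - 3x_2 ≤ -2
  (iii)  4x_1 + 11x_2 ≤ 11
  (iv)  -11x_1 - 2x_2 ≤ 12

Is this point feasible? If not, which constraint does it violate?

Constraint (iv): -11x_1 - 2x_2 = 37, which is not ≤ 12. All other constraints are satisfied.

not feasible — violates (iv)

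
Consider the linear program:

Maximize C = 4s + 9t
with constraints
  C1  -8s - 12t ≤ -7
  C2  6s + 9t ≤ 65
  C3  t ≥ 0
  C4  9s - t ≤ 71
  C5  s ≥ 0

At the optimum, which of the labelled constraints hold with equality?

Feasible corners and C = 4s + 9t:
  (7/8, 0) → C = 7/2
  (0, 7/12) → C = 21/4
  (704/87, 53/29) → C = 4247/87
  (0, 65/9) → C = 65
  (71/9, 0) → C = 284/9

The maximum is at (0, 65/9). Substituting into each constraint, equality holds for C2 and C5; the remaining constraints have slack.

C2 and C5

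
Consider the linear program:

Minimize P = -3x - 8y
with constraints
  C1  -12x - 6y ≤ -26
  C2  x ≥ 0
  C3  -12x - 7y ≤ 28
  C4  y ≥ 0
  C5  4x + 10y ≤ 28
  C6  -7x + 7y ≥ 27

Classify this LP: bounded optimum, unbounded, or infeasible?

infeasible

The boundaries -12x - 6y = -26 and x = 0 meet at (0, 13/3), but that point violates 4x + 10y ≤ 28. Every candidate vertex is excluded by some other constraint, so the feasible region is empty.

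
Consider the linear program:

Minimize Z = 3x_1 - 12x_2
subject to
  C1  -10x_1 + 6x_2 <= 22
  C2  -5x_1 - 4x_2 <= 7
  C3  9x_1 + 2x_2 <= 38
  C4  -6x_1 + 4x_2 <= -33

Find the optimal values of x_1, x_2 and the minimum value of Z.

x_1 = 109/24, x_2 = -23/16, minimum Z = 247/8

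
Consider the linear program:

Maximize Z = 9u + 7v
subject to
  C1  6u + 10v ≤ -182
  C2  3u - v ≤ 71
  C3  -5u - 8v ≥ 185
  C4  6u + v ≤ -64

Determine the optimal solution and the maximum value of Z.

u = -327/43, v = -790/43, maximum Z = -8473/43

Vertices and Z = 9u + 7v:
  (-197, 100) → Z = -1073
  (7/9, -206/3) → Z = -1421/3
  (-327/43, -790/43) → Z = -8473/43
The feasible region is unbounded (it extends along (-1, -3), (-5, 3)), but Z strictly decreases along every unbounded feasible direction, so there is no improving ray and the maximum is attained at a vertex.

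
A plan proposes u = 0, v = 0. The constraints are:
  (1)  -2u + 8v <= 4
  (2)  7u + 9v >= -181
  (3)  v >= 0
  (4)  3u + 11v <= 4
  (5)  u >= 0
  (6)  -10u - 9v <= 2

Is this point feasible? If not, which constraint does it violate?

(1): 0 ≤ 4 ✓
(2): 0 ≥ -181 ✓
(3): 0 ≥ 0 ✓
(4): 0 ≤ 4 ✓
(5): 0 ≥ 0 ✓
(6): 0 ≤ 2 ✓

feasible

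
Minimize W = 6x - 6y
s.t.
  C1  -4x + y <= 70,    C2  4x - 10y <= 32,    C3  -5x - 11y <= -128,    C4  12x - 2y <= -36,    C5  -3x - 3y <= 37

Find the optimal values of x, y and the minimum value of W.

x = 26, y = 174, minimum W = -888

Corner points and W = 6x - 6y:
  (-642/49, 862/49) → W = -9024/49
  (26, 174) → W = -888
  (-70/71, 858/71) → W = -5568/71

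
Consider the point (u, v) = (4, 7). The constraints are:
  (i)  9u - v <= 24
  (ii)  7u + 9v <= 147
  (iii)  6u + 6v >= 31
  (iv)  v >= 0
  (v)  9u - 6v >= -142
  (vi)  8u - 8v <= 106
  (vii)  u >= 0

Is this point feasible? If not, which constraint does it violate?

not feasible — violates (i)

Constraint (i): 9u - v = 29, which is not ≤ 24. All other constraints are satisfied.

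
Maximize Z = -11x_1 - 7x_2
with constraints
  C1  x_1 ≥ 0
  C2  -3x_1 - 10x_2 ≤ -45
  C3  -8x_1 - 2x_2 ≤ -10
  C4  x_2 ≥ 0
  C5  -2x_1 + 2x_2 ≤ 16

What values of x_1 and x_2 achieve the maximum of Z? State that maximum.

The feasible region is unbounded (it extends along (1, 1), (1, 0)), but Z strictly decreases along every unbounded feasible direction, so there is no improving ray and the maximum is attained at a vertex.

x_1 = 5/37, x_2 = 165/37, maximum Z = -1210/37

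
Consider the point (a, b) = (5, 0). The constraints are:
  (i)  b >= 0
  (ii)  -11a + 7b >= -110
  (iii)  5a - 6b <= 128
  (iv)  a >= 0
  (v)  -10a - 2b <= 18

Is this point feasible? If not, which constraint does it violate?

(i): 0 ≥ 0 ✓
(ii): -55 ≥ -110 ✓
(iii): 25 ≤ 128 ✓
(iv): 5 ≥ 0 ✓
(v): -50 ≤ 18 ✓

feasible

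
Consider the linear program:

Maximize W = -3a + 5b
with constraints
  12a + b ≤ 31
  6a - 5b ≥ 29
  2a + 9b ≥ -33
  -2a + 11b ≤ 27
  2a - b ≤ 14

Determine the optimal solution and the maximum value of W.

a = 92/33, b = -27/11, maximum W = -227/11

Corner points and W = -3a + 5b:
  (92/33, -27/11) → W = -227/11
  (156/53, -229/53) → W = -1613/53
  (3/2, -4) → W = -49/2

The optimum lies where 12a + b = 31 and 6a - 5b = 29.
Solving simultaneously gives a = 92/33, b = -27/11.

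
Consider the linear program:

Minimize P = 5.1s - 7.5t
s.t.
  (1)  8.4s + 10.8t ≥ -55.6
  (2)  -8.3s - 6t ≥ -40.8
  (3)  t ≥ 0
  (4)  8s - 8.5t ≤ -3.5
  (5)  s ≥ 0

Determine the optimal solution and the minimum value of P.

s = 0, t = 6.8, minimum P = -51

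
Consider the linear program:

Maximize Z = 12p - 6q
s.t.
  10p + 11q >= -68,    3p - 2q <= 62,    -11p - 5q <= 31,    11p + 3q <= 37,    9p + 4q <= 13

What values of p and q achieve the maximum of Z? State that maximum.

p = 47/7, q = -86/7, maximum Z = 1080/7

Extreme points and Z = 12p - 6q:
  (-1/71, -438/71) → Z = 2616/71
  (47/7, -86/7) → Z = 1080/7
  (109/17, -190/17) → Z = 144
The feasible region is unbounded (it extends along (-4, 9), (-5, 11)), but Z strictly decreases along every unbounded feasible direction, so there is no improving ray and the maximum is attained at a vertex.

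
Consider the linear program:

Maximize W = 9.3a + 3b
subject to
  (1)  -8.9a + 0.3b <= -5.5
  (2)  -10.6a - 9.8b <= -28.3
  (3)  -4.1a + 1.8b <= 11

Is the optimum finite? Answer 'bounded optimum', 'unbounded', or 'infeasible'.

From the feasible point (6239/9040, 19357/9040), moving in the direction (1.8, 4.1) keeps every constraint satisfied while W increases without bound.

unbounded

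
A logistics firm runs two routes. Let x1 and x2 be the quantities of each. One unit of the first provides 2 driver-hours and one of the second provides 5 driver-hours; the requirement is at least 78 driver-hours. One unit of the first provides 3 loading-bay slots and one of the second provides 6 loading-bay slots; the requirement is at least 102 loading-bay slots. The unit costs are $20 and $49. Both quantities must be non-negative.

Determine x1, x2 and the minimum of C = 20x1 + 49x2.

Extreme points and C = 20x1 + 49x2:
  (0, 17) → C = 833
  (39, 0) → C = 780
  (14, 10) → C = 770
The feasible region is unbounded (it extends along (0, 1), (1, 0)), but C strictly increases along every unbounded feasible direction, so there is no improving ray and the minimum is attained at a vertex.

x1 = 14, x2 = 10, minimum C = 770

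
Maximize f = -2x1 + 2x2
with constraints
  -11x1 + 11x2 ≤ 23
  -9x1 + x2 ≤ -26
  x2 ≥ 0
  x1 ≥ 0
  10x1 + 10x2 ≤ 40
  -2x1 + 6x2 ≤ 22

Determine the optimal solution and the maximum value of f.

x1 = 3, x2 = 1, maximum f = -4

Extreme points and f = -2x1 + 2x2:
  (26/9, 0) → f = -52/9
  (3, 1) → f = -4
  (4, 0) → f = -8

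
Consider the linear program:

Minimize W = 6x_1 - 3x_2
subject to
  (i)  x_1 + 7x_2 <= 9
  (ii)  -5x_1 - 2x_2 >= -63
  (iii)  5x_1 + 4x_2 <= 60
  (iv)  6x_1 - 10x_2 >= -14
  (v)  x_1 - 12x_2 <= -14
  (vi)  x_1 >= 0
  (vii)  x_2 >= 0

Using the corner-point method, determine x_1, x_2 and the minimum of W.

Corner points and W = 6x_1 - 3x_2:
  (10/19, 23/19) → W = -9/19
  (0, 9/7) → W = -27/7
  (0, 7/6) → W = -7/2

At the optimal vertex, x_1 + 7x_2 = 9 and x_1 = 0.
Solving simultaneously gives x_1 = 0, x_2 = 9/7.

x_1 = 0, x_2 = 9/7, minimum W = -27/7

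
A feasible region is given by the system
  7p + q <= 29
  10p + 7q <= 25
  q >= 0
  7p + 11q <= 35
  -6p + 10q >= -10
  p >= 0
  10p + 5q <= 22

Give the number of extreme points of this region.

6

Pairwise boundary intersections that survive every other constraint:
  (30/61, 175/61)
  (29/20, 3/2)
  (5/3, 0)
  (0, 0)
  (0, 35/11)
  (27/13, 16/65)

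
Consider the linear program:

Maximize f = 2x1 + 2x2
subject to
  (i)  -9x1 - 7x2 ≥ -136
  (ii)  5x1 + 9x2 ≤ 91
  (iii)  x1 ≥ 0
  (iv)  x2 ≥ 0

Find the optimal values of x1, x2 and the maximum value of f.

x1 = 587/46, x2 = 139/46, maximum f = 726/23

Corner points and f = 2x1 + 2x2:
  (587/46, 139/46) → f = 726/23
  (136/9, 0) → f = 272/9
  (0, 91/9) → f = 182/9
  (0, 0) → f = 0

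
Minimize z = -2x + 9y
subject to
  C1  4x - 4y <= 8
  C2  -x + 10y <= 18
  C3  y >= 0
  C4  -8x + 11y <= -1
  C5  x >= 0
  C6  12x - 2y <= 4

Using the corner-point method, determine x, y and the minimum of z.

x = 1/3, y = 0, minimum z = -2/3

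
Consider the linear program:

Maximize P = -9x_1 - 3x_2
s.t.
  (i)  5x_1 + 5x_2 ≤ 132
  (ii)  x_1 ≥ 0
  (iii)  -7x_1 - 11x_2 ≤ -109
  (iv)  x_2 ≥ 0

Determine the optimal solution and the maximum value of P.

x_1 = 0, x_2 = 109/11, maximum P = -327/11

Extreme points and P = -9x_1 - 3x_2:
  (0, 132/5) → P = -396/5
  (132/5, 0) → P = -1188/5
  (0, 109/11) → P = -327/11
  (109/7, 0) → P = -981/7

The binding constraints are x_1 = 0 and -7x_1 - 11x_2 = -109.
Solving simultaneously gives x_1 = 0, x_2 = 109/11.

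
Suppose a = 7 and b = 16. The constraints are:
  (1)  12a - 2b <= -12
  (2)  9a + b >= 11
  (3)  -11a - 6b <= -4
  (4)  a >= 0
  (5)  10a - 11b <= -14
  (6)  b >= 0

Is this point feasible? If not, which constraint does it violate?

not feasible — violates (1)

Constraint (1): 12a - 2b = 52, which is not ≤ -12. All other constraints are satisfied.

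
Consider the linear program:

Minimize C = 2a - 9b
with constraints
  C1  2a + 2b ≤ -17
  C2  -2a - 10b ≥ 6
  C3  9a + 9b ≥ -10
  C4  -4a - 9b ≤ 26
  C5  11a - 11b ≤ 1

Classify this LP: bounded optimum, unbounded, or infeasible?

Constraints 2a + 2b ≤ -17 and 9a + 9b ≥ -10 have parallel boundaries but demand opposite sides — no point can satisfy both, so the region is empty.

infeasible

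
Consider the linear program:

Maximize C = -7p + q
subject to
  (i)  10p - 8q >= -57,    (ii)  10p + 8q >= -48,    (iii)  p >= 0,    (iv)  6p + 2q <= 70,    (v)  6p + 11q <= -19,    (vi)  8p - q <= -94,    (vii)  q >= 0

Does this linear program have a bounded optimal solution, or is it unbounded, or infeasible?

The boundaries 8p - q = -94 and q = 0 meet at (-47/4, 0), but that point violates 10p - 8q ≥ -57. Every candidate vertex is excluded by some other constraint, so the feasible region is empty.

infeasible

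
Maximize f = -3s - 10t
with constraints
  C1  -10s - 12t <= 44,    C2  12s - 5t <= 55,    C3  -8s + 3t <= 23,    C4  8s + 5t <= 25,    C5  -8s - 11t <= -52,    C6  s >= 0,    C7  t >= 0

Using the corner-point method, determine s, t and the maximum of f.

s = 5/16, t = 9/2, maximum f = -735/16

Corner points and f = -3s - 10t:
  (5/16, 9/2) → f = -735/16
  (0, 5) → f = -50
  (0, 52/11) → f = -520/11

The binding constraints are 8s + 5t = 25 and -8s - 11t = -52.
Solving simultaneously gives s = 5/16, t = 9/2.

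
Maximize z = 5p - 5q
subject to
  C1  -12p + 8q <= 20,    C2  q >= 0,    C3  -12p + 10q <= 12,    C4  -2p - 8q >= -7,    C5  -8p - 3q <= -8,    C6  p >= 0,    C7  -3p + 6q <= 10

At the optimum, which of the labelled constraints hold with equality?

Extreme points and z = 5p - 5q:
  (7/2, 0) → z = 35/2
  (1, 0) → z = 5
  (43/58, 20/29) → z = 15/58

The maximum is at (7/2, 0). Substituting into each constraint, equality holds for C2 and C4; the remaining constraints have slack.

C2 and C4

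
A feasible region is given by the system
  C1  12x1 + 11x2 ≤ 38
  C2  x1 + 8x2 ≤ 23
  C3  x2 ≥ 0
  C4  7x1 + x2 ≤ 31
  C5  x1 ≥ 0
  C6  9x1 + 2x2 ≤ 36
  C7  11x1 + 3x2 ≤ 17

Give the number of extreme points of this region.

Pairwise boundary intersections that survive every other constraint:
  (3/5, 14/5)
  (73/85, 214/85)
  (0, 23/8)
  (0, 0)
  (17/11, 0)

5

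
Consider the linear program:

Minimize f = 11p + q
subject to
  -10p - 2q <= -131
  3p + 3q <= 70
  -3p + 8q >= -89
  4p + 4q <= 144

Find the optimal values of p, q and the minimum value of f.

Feasible corners and f = 11p + q:
  (253/24, 307/24) → f = 515/4
  (613/43, -497/86) → f = 12989/86
  (827/33, -19/11) → f = 9040/33

At the optimal vertex, -10p - 2q = -131 and 3p + 3q = 70.
Solving simultaneously gives p = 253/24, q = 307/24.

p = 253/24, q = 307/24, minimum f = 515/4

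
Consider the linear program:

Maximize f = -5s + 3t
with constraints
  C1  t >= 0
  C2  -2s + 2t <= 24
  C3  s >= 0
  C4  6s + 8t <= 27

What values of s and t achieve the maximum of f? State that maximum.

s = 0, t = 27/8, maximum f = 81/8

Vertices and f = -5s + 3t:
  (0, 0) → f = 0
  (9/2, 0) → f = -45/2
  (0, 27/8) → f = 81/8

At the optimal vertex, s = 0 and 6s + 8t = 27.
Solving simultaneously gives s = 0, t = 27/8.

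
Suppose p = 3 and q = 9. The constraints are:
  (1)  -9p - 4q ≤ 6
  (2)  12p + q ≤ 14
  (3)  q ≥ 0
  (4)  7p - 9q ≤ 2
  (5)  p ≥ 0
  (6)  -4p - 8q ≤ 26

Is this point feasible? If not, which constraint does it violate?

not feasible — violates (2)

Constraint (2): 12p + q = 45, which is not ≤ 14. All other constraints are satisfied.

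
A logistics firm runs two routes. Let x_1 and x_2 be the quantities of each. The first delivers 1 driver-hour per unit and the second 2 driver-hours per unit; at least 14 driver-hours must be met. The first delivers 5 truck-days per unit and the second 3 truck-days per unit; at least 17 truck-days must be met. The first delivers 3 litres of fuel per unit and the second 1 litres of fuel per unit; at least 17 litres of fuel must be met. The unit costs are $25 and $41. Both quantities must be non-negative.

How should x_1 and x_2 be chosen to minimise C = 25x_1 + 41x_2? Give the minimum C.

x_1 = 4, x_2 = 5, minimum C = 305

Extreme points and C = 25x_1 + 41x_2:
  (0, 17) → C = 697
  (14, 0) → C = 350
  (4, 5) → C = 305
The feasible region is unbounded (it extends along (0, 1), (1, 0)), but C strictly increases along every unbounded feasible direction, so there is no improving ray and the minimum is attained at a vertex.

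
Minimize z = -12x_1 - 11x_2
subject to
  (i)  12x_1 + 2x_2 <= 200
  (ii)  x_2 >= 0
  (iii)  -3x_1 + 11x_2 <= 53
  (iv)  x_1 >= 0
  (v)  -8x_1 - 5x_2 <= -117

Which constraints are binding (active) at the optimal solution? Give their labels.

(i) and (iii)

Feasible corners and z = -12x_1 - 11x_2:
  (50/3, 0) → z = -200
  (349/23, 206/23) → z = -6454/23
  (117/8, 0) → z = -351/2
  (1022/103, 775/103) → z = -20789/103

The minimum is at (349/23, 206/23). Substituting into each constraint, equality holds for (i) and (iii); the remaining constraints have slack.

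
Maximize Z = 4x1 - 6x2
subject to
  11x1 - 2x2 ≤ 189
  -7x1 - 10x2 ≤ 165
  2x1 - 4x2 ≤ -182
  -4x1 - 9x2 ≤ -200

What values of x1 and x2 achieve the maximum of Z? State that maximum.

x1 = 28, x2 = 119/2, maximum Z = -245

Vertices and Z = 4x1 - 6x2:
  (28, 119/2) → Z = -245
  (-3485/23, 2060/23) → Z = -26300/23
  (-419/17, 564/17) → Z = -5060/17
The feasible region is unbounded (it extends along (-10, 7), (2, 11)), but Z strictly decreases along every unbounded feasible direction, so there is no improving ray and the maximum is attained at a vertex.

At the optimal vertex, 11x1 - 2x2 = 189 and 2x1 - 4x2 = -182.
Solving simultaneously gives x1 = 28, x2 = 119/2.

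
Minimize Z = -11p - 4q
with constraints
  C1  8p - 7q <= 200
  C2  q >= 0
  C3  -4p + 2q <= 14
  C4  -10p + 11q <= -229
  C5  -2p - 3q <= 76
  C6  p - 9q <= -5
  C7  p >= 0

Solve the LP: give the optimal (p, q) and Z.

p = 199/6, q = 28/3, minimum Z = -2413/6

Corner points and Z = -11p - 4q:
  (199/6, 28/3) → Z = -2413/6
  (367/13, 48/13) → Z = -4229/13
  (2116/79, 279/79) → Z = -24392/79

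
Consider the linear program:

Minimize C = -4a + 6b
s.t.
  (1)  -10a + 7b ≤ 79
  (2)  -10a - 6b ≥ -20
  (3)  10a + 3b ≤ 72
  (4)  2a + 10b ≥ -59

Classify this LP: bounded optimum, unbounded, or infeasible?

bounded optimum

Extreme points and C = -4a + 6b:
  (-167/65, 99/13) → C = 3638/65
  (-401/38, -72/19) → C = 370/19
  (277/44, -315/44) → C = -1499/22
The feasible region has finitely many vertices and no improving ray; the minimum is -1499/22 at (277/44, -315/44).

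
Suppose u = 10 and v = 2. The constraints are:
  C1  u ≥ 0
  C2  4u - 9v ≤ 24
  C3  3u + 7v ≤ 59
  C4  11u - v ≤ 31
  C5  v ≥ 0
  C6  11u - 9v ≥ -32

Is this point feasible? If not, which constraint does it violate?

Constraint C4: 11u - v = 108, which is not ≤ 31. All other constraints are satisfied.

not feasible — violates C4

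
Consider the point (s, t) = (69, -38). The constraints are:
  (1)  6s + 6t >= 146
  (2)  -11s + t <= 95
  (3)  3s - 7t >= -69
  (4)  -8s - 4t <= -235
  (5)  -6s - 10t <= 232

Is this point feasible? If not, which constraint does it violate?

feasible

(1): 186 ≥ 146 ✓
(2): -797 ≤ 95 ✓
(3): 473 ≥ -69 ✓
(4): -400 ≤ -235 ✓
(5): -34 ≤ 232 ✓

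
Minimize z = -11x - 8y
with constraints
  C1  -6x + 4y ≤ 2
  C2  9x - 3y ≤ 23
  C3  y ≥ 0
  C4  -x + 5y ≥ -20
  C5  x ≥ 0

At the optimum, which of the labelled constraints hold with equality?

C1 and C2

Feasible corners and z = -11x - 8y:
  (49/9, 26/3) → z = -1163/9
  (0, 1/2) → z = -4
  (23/9, 0) → z = -253/9
  (0, 0) → z = 0

The minimum is at (49/9, 26/3). Substituting into each constraint, equality holds for C1 and C2; the remaining constraints have slack.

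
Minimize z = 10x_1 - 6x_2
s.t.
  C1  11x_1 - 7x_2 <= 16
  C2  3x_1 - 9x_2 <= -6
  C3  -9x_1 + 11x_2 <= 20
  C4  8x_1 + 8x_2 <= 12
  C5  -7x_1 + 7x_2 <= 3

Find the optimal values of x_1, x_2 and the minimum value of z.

Extreme points and z = 10x_1 - 6x_2:
  (5/8, 7/8) → z = 1
  (5/14, 11/14) → z = -8/7
  (15/28, 27/28) → z = -3/7

x_1 = 5/14, x_2 = 11/14, minimum z = -8/7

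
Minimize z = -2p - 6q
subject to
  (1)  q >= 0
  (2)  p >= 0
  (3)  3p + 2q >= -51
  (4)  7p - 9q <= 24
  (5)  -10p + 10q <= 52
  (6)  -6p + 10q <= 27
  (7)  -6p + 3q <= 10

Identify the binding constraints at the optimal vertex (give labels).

(4) and (6)

Extreme points and z = -2p - 6q:
  (0, 0) → z = 0
  (24/7, 0) → z = -48/7
  (0, 27/10) → z = -81/5
  (483/16, 333/16) → z = -741/4

The minimum is at (483/16, 333/16). Substituting into each constraint, equality holds for (4) and (6); the remaining constraints have slack.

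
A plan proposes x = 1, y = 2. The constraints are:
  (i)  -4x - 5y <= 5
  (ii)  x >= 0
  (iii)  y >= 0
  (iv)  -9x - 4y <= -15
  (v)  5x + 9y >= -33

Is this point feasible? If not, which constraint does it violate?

feasible

(i): -14 ≤ 5 ✓
(ii): 1 ≥ 0 ✓
(iii): 2 ≥ 0 ✓
(iv): -17 ≤ -15 ✓
(v): 23 ≥ -33 ✓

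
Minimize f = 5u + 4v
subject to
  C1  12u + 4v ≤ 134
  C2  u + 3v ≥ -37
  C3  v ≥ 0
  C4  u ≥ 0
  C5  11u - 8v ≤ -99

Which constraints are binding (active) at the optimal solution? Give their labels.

C4 and C5

Corner points and f = 5u + 4v:
  (0, 67/2) → f = 134
  (169/35, 1331/70) → f = 501/5
  (0, 99/8) → f = 99/2

The minimum is at (0, 99/8). Substituting into each constraint, equality holds for C4 and C5; the remaining constraints have slack.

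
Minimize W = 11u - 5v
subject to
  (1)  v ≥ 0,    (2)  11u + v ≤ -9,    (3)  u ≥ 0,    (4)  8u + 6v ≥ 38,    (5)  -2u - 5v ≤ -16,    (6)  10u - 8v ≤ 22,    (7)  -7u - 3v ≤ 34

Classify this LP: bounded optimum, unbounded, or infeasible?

The boundaries 11u + v = -9 and 8u + 6v = 38 meet at (-46/29, 245/29), but that point violates u ≥ 0. Every candidate vertex is excluded by some other constraint, so the feasible region is empty.

infeasible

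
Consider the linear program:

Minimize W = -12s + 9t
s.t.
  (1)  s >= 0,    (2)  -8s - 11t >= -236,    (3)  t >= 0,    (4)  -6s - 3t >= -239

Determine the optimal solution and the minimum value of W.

s = 59/2, t = 0, minimum W = -354

Extreme points and W = -12s + 9t:
  (0, 236/11) → W = 2124/11
  (0, 0) → W = 0
  (59/2, 0) → W = -354

The optimum lies where -8s - 11t = -236 and t = 0.
Solving simultaneously gives s = 59/2, t = 0.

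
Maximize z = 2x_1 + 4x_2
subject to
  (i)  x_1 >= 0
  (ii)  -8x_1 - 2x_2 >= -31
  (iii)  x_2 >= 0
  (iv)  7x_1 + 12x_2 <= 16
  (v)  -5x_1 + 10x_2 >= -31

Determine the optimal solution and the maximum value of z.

x_1 = 0, x_2 = 4/3, maximum z = 16/3

Corner points and z = 2x_1 + 4x_2:
  (0, 0) → z = 0
  (0, 4/3) → z = 16/3
  (16/7, 0) → z = 32/7

The binding constraints are x_1 = 0 and 7x_1 + 12x_2 = 16.
Solving simultaneously gives x_1 = 0, x_2 = 4/3.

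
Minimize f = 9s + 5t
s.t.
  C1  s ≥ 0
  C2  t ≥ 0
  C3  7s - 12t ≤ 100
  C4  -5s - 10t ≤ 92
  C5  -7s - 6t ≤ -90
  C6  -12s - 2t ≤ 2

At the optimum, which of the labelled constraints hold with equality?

C1 and C5

Feasible corners and f = 9s + 5t:
  (0, 15) → f = 75
  (100/7, 0) → f = 900/7
  (90/7, 0) → f = 810/7
The feasible region is unbounded (it extends along (0, 1), (12, 7)), but f strictly increases along every unbounded feasible direction, so there is no improving ray and the minimum is attained at a vertex.

The minimum is at (0, 15). Substituting into each constraint, equality holds for C1 and C5; the remaining constraints have slack.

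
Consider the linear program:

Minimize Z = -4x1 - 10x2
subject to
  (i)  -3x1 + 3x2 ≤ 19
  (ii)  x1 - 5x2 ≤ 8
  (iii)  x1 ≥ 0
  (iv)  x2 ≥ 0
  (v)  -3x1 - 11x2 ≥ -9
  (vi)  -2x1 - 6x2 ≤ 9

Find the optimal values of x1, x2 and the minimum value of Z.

Corner points and Z = -4x1 - 10x2:
  (0, 0) → Z = 0
  (0, 9/11) → Z = -90/11
  (3, 0) → Z = -12

The binding constraints are x2 = 0 and -3x1 - 11x2 = -9.
Solving simultaneously gives x1 = 3, x2 = 0.

x1 = 3, x2 = 0, minimum Z = -12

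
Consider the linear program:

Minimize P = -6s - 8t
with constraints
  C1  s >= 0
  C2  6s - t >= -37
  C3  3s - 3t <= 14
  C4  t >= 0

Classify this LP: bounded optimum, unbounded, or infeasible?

unbounded

From the feasible point (0, 37), moving in the direction (3, 3) keeps every constraint satisfied while P decreases without bound.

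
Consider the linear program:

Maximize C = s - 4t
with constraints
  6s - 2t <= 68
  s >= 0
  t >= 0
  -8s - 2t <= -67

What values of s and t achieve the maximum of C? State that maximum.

Extreme points and C = s - 4t:
  (34/3, 0) → C = 34/3
  (0, 67/2) → C = -134
  (67/8, 0) → C = 67/8
The feasible region is unbounded (it extends along (0, 1), (1, 3)), but C strictly decreases along every unbounded feasible direction, so there is no improving ray and the maximum is attained at a vertex.

s = 34/3, t = 0, maximum C = 34/3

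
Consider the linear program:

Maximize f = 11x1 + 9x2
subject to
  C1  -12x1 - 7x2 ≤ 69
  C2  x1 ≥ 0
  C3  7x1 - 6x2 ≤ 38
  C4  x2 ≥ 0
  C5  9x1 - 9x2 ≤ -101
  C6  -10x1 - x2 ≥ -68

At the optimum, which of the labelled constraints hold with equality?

Extreme points and f = 11x1 + 9x2:
  (0, 101/9) → f = 101
  (0, 68) → f = 612
  (511/99, 1622/99) → f = 20219/99

The maximum is at (0, 68). Substituting into each constraint, equality holds for C2 and C6; the remaining constraints have slack.

C2 and C6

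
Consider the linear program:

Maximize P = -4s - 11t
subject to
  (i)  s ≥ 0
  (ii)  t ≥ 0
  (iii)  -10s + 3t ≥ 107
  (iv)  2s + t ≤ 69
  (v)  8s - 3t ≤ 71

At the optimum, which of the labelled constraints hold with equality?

Feasible corners and P = -4s - 11t:
  (0, 107/3) → P = -1177/3
  (0, 69) → P = -759
  (25/4, 113/2) → P = -1293/2

The maximum is at (0, 107/3). Substituting into each constraint, equality holds for (i) and (iii); the remaining constraints have slack.

(i) and (iii)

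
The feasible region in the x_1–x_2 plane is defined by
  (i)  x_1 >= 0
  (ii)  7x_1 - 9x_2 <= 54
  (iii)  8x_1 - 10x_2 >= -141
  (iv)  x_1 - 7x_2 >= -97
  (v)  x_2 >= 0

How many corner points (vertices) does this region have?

4

Intersecting each pair of boundary lines and keeping only the points that satisfy every inequality leaves:
  (0, 97/7)
  (0, 0)
  (1251/40, 733/40)
  (54/7, 0)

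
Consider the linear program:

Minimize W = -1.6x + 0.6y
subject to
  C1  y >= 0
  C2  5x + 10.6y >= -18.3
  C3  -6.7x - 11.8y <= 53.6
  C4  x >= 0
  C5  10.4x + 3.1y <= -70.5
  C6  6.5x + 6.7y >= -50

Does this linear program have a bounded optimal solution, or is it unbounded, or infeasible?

infeasible

The boundaries y = 0 and x = 0 meet at (0, 0), but that point violates 10.4x + 3.1y ≤ -70.5. Every candidate vertex is excluded by some other constraint, so the feasible region is empty.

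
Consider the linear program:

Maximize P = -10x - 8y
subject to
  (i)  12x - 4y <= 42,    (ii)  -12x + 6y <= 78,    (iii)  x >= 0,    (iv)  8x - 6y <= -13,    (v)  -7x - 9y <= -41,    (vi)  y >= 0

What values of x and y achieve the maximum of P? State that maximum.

Vertices and P = -10x - 8y:
  (47/2, 60) → P = -715
  (38/5, 123/10) → P = -872/5
  (0, 13) → P = -104
  (0, 41/9) → P = -328/9
  (43/38, 419/114) → P = -2321/57

The binding constraints are x = 0 and -7x - 9y = -41.
Solving simultaneously gives x = 0, y = 41/9.

x = 0, y = 41/9, maximum P = -328/9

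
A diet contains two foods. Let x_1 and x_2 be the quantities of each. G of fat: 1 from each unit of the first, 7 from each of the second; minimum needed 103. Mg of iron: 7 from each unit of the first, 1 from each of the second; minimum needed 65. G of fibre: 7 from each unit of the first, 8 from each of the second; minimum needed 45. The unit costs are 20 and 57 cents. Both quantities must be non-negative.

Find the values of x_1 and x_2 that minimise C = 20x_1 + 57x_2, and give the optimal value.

Corner points and C = 20x_1 + 57x_2:
  (0, 65) → C = 3705
  (103, 0) → C = 2060
  (22/3, 41/3) → C = 2777/3
The feasible region is unbounded (it extends along (0, 1), (1, 0)), but C strictly increases along every unbounded feasible direction, so there is no improving ray and the minimum is attained at a vertex.

At the optimal vertex, x_1 + 7x_2 = 103 and 7x_1 + x_2 = 65.
Solving simultaneously gives x_1 = 22/3, x_2 = 41/3.

x_1 = 22/3, x_2 = 41/3, minimum C = 2777/3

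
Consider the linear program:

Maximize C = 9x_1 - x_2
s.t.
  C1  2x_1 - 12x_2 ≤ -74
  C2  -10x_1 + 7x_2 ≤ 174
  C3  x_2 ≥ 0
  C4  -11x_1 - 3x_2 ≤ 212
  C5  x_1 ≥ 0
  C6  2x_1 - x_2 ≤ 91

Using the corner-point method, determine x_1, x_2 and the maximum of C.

The binding constraints are -10x_1 + 7x_2 = 174 and 2x_1 - x_2 = 91.
Solving simultaneously gives x_1 = 811/4, x_2 = 629/2.

x_1 = 811/4, x_2 = 629/2, maximum C = 6041/4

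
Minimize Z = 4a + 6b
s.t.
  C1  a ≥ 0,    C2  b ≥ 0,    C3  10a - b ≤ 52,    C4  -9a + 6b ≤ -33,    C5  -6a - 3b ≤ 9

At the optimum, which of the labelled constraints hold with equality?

C2 and C4

Extreme points and Z = 4a + 6b:
  (26/5, 0) → Z = 104/5
  (11/3, 0) → Z = 44/3
  (93/17, 46/17) → Z = 648/17

The minimum is at (11/3, 0). Substituting into each constraint, equality holds for C2 and C4; the remaining constraints have slack.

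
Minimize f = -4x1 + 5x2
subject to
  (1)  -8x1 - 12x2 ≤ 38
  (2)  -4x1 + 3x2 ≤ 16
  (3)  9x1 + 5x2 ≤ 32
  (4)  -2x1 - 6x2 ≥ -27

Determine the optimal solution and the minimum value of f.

x1 = 287/34, x2 = -299/34, minimum f = -2643/34

Extreme points and f = -4x1 + 5x2:
  (-17/4, -1/3) → f = 46/3
  (287/34, -299/34) → f = -2643/34
  (-1/2, 14/3) → f = 76/3
  (57/44, 179/44) → f = 667/44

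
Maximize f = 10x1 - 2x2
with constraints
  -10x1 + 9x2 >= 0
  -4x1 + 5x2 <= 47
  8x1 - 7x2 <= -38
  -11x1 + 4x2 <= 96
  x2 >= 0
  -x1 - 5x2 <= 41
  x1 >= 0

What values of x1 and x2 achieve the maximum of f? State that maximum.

Vertices and f = 10x1 - 2x2:
  (139/12, 56/3) → f = 157/2
  (0, 47/5) → f = -94/5
  (0, 38/7) → f = -76/7

The optimum lies where -4x1 + 5x2 = 47 and 8x1 - 7x2 = -38.
Solving simultaneously gives x1 = 139/12, x2 = 56/3.

x1 = 139/12, x2 = 56/3, maximum f = 157/2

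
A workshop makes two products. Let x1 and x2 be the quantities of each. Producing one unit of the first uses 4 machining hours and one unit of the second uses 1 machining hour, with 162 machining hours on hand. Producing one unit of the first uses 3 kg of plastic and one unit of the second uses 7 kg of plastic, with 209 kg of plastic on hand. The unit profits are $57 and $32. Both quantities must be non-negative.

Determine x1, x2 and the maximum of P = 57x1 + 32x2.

Vertices and P = 57x1 + 32x2:
  (0, 0) → P = 0
  (0, 209/7) → P = 6688/7
  (81/2, 0) → P = 4617/2
  (37, 14) → P = 2557

x1 = 37, x2 = 14, maximum P = 2557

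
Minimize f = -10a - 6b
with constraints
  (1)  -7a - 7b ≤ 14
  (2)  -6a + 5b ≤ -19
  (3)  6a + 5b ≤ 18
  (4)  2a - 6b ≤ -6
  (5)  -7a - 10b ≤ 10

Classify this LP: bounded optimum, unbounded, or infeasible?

infeasible

The boundaries -7a - 7b = 14 and -7a - 10b = 10 meet at (-10/3, 4/3), but that point violates -6a + 5b ≤ -19. Every candidate vertex is excluded by some other constraint, so the feasible region is empty.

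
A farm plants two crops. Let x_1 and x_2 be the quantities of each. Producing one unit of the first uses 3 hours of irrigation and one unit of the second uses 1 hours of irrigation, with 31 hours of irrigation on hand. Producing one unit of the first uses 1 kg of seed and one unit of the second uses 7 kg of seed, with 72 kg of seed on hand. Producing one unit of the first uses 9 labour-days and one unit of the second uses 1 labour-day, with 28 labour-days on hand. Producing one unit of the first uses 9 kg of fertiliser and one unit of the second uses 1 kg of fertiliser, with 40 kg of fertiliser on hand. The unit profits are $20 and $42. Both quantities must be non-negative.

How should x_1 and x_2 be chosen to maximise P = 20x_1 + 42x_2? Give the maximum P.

Feasible corners and P = 20x_1 + 42x_2:
  (0, 0) → P = 0
  (0, 72/7) → P = 432
  (28/9, 0) → P = 560/9
  (2, 10) → P = 460

At the optimal vertex, x_1 + 7x_2 = 72 and 9x_1 + x_2 = 28.
Solving simultaneously gives x_1 = 2, x_2 = 10.

x_1 = 2, x_2 = 10, maximum P = 460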